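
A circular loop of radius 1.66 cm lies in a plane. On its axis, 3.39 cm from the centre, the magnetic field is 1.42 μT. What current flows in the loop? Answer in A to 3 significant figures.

I ≈ 0.441 A

On the axis of a loop, B = μ₀IR²/[2(R²+z²)^(3/2)], so I = 2B(R²+z²)^(3/2)/(μ₀R²).
R² + z² = 0.0002756 + 0.001149 = 0.001425 m²; raised to 3/2 gives 5.38×10⁻⁵ m³.
I = 2 × 1.42×10⁻⁶ × 5.38×10⁻⁵ / (1.26×10⁻⁶ × 0.0002756) = 0.441 A.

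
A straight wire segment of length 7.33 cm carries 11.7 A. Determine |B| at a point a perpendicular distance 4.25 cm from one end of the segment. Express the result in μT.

For a finite straight segment, B = (μ₀I/4πd)(sinθ₁ + sinθ₂), where θ₁, θ₂ are the angles from the perpendicular to each end.
The perpendicular foot is at one end, so the two end-offsets along the wire are 0 and L = 0.0733 m.
sinθ₁ = 0/√(0²+0.0425²) = 0.0000; sinθ₂ = 0.0733/√(0.0733²+0.0425²) = 0.8651.
B = (4π×10⁻⁷ × 11.7) / (4π × 0.0425) × (0.0000 + 0.8651) = 2.38×10⁻⁵ T.

B ≈ 23.8 μT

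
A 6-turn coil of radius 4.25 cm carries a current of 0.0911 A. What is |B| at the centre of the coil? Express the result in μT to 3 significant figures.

For an N-turn flat coil, B = Nμ₀I/(2R) with R = 0.0425 m.
B = 6 × 1.35×10⁻⁶ T = 8.08×10⁻⁶ T.

B ≈ 8.08 μT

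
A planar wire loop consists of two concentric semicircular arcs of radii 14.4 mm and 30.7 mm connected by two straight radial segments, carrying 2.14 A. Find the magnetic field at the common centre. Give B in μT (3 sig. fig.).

B ≈ 24.8 μT

The radial connectors point toward the centre, so dl × r̂ = 0 and they contribute nothing.
Each semicircle gives μ₀I/(4R): inner arc 4.67×10⁻⁵ T, outer arc 2.19×10⁻⁵ T.
The two arcs carry current in opposite angular senses, so their fields oppose: B = |4.67×10⁻⁵ − 2.19×10⁻⁵| = 2.48×10⁻⁵ T.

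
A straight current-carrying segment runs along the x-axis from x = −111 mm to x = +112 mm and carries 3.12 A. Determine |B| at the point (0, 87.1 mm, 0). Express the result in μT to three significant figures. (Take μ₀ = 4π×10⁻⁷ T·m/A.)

B ≈ 5.65 μT

For a finite straight segment, B = (μ₀I/4πd)(sinθ₁ + sinθ₂), where θ₁, θ₂ are the angles from the perpendicular to each end.
The perpendicular distance is d = 0.0871 m; the end-offsets along the wire are a = 0.111 m and b = 0.112 m.
sinθ₁ = 0.111/√(0.111²+0.0871²) = 0.7867; sinθ₂ = 0.112/√(0.112²+0.0871²) = 0.7894.
B = (4π×10⁻⁷ × 3.12) / (4π × 0.0871) × (0.7867 + 0.7894) = 5.65×10⁻⁶ T.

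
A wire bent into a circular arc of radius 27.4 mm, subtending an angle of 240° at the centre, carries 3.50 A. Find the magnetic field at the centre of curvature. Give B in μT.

The Biot–Savart field of a circular arc at its centre is B = μ₀Iφ/(4πR), with φ = 4.189 rad.
B = (4π×10⁻⁷ × 3.50 × 4.189) / (4π × 0.0274) = 5.35×10⁻⁵ T.

B ≈ 53.5 μT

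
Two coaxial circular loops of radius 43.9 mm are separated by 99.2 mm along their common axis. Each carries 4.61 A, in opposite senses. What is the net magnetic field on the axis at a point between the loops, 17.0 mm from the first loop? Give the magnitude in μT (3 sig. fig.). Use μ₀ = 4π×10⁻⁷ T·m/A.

B ≈ 46.6 μT

Each loop contributes B = μ₀IR²/[2(R²+z²)^(3/2)] on the axis, with z measured from that loop.
Loop 1 (z = 0.017 m): B₁ = 5.35×10⁻⁵ T. Loop 2 (z = 0.0822 m): B₂ = 6.90×10⁻⁶ T.
The fields oppose: B = |B₁ − B₂| = 4.66×10⁻⁵ T.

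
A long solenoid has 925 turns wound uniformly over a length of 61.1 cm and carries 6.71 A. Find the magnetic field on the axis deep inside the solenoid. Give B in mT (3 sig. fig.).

Inside a long solenoid, B = μ₀nI with n = 1514 turns/m.
B = 4π×10⁻⁷ × 1514 × 6.71 = 1.28×10⁻² T.

B ≈ 12.8 mT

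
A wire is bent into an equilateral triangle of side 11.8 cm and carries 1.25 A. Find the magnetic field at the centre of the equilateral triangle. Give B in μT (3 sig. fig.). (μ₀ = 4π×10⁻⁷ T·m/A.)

Each side is a finite straight segment at perpendicular distance d = a/(2 tan(π/3)) = 0.03406 m from the centre, with end-angles ±π/3.
One side contributes B₁ = (μ₀I/4πd)·2 sin(π/3) = 6.36×10⁻⁶ T.
All 3 sides add in the same direction: B = 3 × 6.36×10⁻⁶ = 1.91×10⁻⁵ T.

B ≈ 19.1 μT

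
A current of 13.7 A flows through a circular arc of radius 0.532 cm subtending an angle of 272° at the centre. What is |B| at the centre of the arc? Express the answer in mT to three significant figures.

B ≈ 1.22 mT

The Biot–Savart field of a circular arc at its centre is B = μ₀Iφ/(4πR), with φ = 4.747 rad.
B = (4π×10⁻⁷ × 13.7 × 4.747) / (4π × 0.00532) = 1.22×10⁻³ T.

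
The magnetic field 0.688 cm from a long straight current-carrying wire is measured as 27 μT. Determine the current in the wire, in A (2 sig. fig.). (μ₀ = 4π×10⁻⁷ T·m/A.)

For a long straight wire B = μ₀I/(2πd), so I = 2πdB/μ₀.
I = 2π × 0.00688 × 2.70×10⁻⁵ / (4π×10⁻⁷) = 0.929 A.

I ≈ 0.93 A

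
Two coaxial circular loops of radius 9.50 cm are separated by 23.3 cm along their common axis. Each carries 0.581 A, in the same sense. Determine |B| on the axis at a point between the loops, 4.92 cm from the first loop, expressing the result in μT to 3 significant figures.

B ≈ 3.06 μT

Each loop contributes B = μ₀IR²/[2(R²+z²)^(3/2)] on the axis, with z measured from that loop.
Loop 1 (z = 0.0492 m): B₁ = 2.69×10⁻⁶ T. Loop 2 (z = 0.1838 m): B₂ = 3.72×10⁻⁷ T.
The fields add: B = B₁ + B₂ = 3.06×10⁻⁶ T.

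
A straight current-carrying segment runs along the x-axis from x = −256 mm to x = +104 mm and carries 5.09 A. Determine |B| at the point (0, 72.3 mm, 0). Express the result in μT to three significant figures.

For a finite straight segment, B = (μ₀I/4πd)(sinθ₁ + sinθ₂), where θ₁, θ₂ are the angles from the perpendicular to each end.
The perpendicular distance is d = 0.0723 m; the end-offsets along the wire are a = 0.256 m and b = 0.104 m.
sinθ₁ = 0.256/√(0.256²+0.0723²) = 0.9624; sinθ₂ = 0.104/√(0.104²+0.0723²) = 0.8211.
B = (4π×10⁻⁷ × 5.09) / (4π × 0.0723) × (0.9624 + 0.8211) = 1.26×10⁻⁵ T.

B ≈ 12.6 μT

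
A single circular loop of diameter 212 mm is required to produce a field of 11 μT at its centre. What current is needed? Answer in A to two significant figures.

I ≈ 1.9 A

At the centre of a circular loop B = μ₀I/(2R), so I = 2RB/μ₀.
With R = 0.106 m, I = 2 × 0.106 × 1.10×10⁻⁵ / (4π×10⁻⁷) = 1.86 A.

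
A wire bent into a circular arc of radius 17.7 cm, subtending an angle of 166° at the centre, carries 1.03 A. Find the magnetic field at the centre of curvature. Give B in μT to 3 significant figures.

The Biot–Savart field of a circular arc at its centre is B = μ₀Iφ/(4πR), with φ = 2.897 rad.
B = (4π×10⁻⁷ × 1.03 × 2.897) / (4π × 0.177) = 1.69×10⁻⁶ T.

B ≈ 1.69 μT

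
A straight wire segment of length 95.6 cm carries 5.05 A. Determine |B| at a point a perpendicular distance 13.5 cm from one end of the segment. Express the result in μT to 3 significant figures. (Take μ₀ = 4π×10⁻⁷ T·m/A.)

B ≈ 3.70 μT

For a finite straight segment, B = (μ₀I/4πd)(sinθ₁ + sinθ₂), where θ₁, θ₂ are the angles from the perpendicular to each end.
The perpendicular foot is at one end, so the two end-offsets along the wire are 0 and L = 0.956 m.
sinθ₁ = 0/√(0²+0.135²) = 0.0000; sinθ₂ = 0.956/√(0.956²+0.135²) = 0.9902.
B = (4π×10⁻⁷ × 5.05) / (4π × 0.135) × (0.0000 + 0.9902) = 3.70×10⁻⁶ T.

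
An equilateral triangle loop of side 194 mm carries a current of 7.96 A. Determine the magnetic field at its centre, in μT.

B ≈ 73.9 μT

Each side is a finite straight segment at perpendicular distance d = a/(2 tan(π/3)) = 0.056 m from the centre, with end-angles ±π/3.
One side contributes B₁ = (μ₀I/4πd)·2 sin(π/3) = 2.46×10⁻⁵ T.
All 3 sides add in the same direction: B = 3 × 2.46×10⁻⁵ = 7.39×10⁻⁵ T.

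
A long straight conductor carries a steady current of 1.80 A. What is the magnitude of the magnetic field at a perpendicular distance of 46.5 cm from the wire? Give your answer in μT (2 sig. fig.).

For an infinitely long straight wire, B = μ₀I/(2πd).
B = (4π×10⁻⁷ × 1.80) / (2π × 0.465) = 7.74×10⁻⁷ T.

B ≈ 0.77 μT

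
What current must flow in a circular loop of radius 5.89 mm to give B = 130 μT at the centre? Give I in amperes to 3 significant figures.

I ≈ 1.22 A

At the centre of a circular loop B = μ₀I/(2R), so I = 2RB/μ₀.
With R = 0.00589 m, I = 2 × 0.00589 × 1.30×10⁻⁴ / (4π×10⁻⁷) = 1.22 A.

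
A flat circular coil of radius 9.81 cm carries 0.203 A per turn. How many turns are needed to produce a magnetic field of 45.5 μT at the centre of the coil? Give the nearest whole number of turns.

For an N-turn coil, B = Nμ₀I/(2R). A single turn gives B₁ = 1.30×10⁻⁶ T with R = 0.0981 m.
N = B/B₁ = 4.55×10⁻⁵ / 1.30×10⁻⁶ = 34.99.

N = 35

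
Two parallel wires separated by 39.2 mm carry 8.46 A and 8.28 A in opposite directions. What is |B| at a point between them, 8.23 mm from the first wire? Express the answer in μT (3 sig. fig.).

B ≈ 259 μT

Each long wire gives B = μ₀I/(2πd). Distances are d₁ = 0.00823 m and d₂ = 0.03097 m.
B₁ = 2.06×10⁻⁴ T, B₂ = 5.35×10⁻⁵ T.
Between antiparallel currents both contributions point the same way, so they add. B = B₁ + B₂ = 2.06×10⁻⁴ + 5.35×10⁻⁵ = 2.59×10⁻⁴ T.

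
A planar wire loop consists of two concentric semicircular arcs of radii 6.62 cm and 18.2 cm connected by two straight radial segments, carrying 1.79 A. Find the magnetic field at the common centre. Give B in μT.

B ≈ 5.40 μT

The radial connectors point toward the centre, so dl × r̂ = 0 and they contribute nothing.
Each semicircle gives μ₀I/(4R): inner arc 8.49×10⁻⁶ T, outer arc 3.09×10⁻⁶ T.
The two arcs carry current in opposite angular senses, so their fields oppose: B = |8.49×10⁻⁶ − 3.09×10⁻⁶| = 5.40×10⁻⁶ T.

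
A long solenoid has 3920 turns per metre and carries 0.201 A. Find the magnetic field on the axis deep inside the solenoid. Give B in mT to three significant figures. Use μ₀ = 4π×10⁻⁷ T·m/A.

B ≈ 0.990 mT

Inside a long solenoid, B = μ₀nI with n = 3920 turns/m.
B = 4π×10⁻⁷ × 3920 × 0.201 = 9.90×10⁻⁴ T.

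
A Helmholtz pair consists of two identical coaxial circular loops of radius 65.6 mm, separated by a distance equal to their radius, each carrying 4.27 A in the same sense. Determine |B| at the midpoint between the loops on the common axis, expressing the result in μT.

B ≈ 58.5 μT

Each loop contributes B = μ₀IR²/[2(R²+z²)^(3/2)] on the axis, with z measured from that loop.
Loop 1 (z = 0.0328 m): B₁ = 2.93×10⁻⁵ T. Loop 2 (z = 0.0328 m): B₂ = 2.93×10⁻⁵ T.
The fields add: B = B₁ + B₂ = 5.85×10⁻⁵ T.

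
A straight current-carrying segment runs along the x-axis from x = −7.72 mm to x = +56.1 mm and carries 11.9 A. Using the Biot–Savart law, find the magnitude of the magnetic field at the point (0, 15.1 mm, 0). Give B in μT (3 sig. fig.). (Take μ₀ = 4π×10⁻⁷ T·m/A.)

B ≈ 112 μT

For a finite straight segment, B = (μ₀I/4πd)(sinθ₁ + sinθ₂), where θ₁, θ₂ are the angles from the perpendicular to each end.
The perpendicular distance is d = 0.0151 m; the end-offsets along the wire are a = 0.00772 m and b = 0.0561 m.
sinθ₁ = 0.00772/√(0.00772²+0.0151²) = 0.4552; sinθ₂ = 0.0561/√(0.0561²+0.0151²) = 0.9656.
B = (4π×10⁻⁷ × 11.9) / (4π × 0.0151) × (0.4552 + 0.9656) = 1.12×10⁻⁴ T.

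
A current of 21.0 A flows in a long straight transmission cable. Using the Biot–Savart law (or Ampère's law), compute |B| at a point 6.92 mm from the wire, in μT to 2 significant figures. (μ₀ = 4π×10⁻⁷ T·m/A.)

B ≈ 610 μT

For an infinitely long straight wire, B = μ₀I/(2πd).
B = (4π×10⁻⁷ × 21.0) / (2π × 0.00692) = 6.07×10⁻⁴ T.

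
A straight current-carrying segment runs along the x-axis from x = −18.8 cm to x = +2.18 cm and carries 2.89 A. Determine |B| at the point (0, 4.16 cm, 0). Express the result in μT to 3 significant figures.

B ≈ 10.0 μT

For a finite straight segment, B = (μ₀I/4πd)(sinθ₁ + sinθ₂), where θ₁, θ₂ are the angles from the perpendicular to each end.
The perpendicular distance is d = 0.0416 m; the end-offsets along the wire are a = 0.188 m and b = 0.0218 m.
sinθ₁ = 0.188/√(0.188²+0.0416²) = 0.9764; sinθ₂ = 0.0218/√(0.0218²+0.0416²) = 0.4642.
B = (4π×10⁻⁷ × 2.89) / (4π × 0.0416) × (0.9764 + 0.4642) = 1.00×10⁻⁵ T.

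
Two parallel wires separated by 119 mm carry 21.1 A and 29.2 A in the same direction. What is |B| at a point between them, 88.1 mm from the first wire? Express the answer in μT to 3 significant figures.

Each long wire gives B = μ₀I/(2πd). Distances are d₁ = 0.0881 m and d₂ = 0.0309 m.
B₁ = 4.79×10⁻⁵ T, B₂ = 1.89×10⁻⁴ T.
Between parallel currents the two contributions point in opposite directions, so they subtract. B = |B₁ − B₂| = |4.79×10⁻⁵ − 1.89×10⁻⁴| = 1.41×10⁻⁴ T.

B ≈ 141 μT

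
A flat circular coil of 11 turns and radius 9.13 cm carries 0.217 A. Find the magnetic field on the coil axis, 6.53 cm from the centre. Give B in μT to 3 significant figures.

B ≈ 8.84 μT

For an N-turn flat coil, B = Nμ₀IR²/[2(R²+z²)^(3/2)] with R = 0.0913 m, z = 0.0653 m.
B = 11 × 8.04×10⁻⁷ T = 8.84×10⁻⁶ T.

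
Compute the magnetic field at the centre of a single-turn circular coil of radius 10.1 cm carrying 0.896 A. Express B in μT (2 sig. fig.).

At the centre of a circular loop the Biot–Savart law gives B = μ₀I/(2R).
B = (4π×10⁻⁷ × 0.896) / (2 × 0.101) = 5.57×10⁻⁶ T.

B ≈ 5.6 μT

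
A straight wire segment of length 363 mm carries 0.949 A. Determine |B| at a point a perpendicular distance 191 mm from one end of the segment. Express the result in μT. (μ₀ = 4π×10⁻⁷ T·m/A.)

B ≈ 0.440 μT

For a finite straight segment, B = (μ₀I/4πd)(sinθ₁ + sinθ₂), where θ₁, θ₂ are the angles from the perpendicular to each end.
The perpendicular foot is at one end, so the two end-offsets along the wire are 0 and L = 0.363 m.
sinθ₁ = 0/√(0²+0.191²) = 0.0000; sinθ₂ = 0.363/√(0.363²+0.191²) = 0.8850.
B = (4π×10⁻⁷ × 0.949) / (4π × 0.191) × (0.0000 + 0.8850) = 4.40×10⁻⁷ T.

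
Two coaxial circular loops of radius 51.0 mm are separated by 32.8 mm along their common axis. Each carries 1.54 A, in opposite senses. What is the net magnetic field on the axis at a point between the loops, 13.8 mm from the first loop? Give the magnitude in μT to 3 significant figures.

Each loop contributes B = μ₀IR²/[2(R²+z²)^(3/2)] on the axis, with z measured from that loop.
Loop 1 (z = 0.0138 m): B₁ = 1.71×10⁻⁵ T. Loop 2 (z = 0.019 m): B₂ = 1.56×10⁻⁵ T.
The fields oppose: B = |B₁ − B₂| = 1.45×10⁻⁶ T.

B ≈ 1.45 μT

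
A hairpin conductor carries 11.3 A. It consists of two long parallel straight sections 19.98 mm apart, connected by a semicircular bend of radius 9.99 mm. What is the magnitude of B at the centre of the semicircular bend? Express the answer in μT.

B ≈ 582 μT

The semicircular arc contributes B_arc = μ₀I·π/(4πR) = μ₀I/(4R) = 3.55×10⁻⁴ T.
Each semi-infinite lead is at perpendicular distance R = 0.00999 m from the centre, with the perpendicular foot at its near end, so it contributes μ₀I/(4πR); both point the same way, together 2.26×10⁻⁴ T.
Arc and leads all point the same direction: B = 3.55×10⁻⁴ + 2.26×10⁻⁴ = 5.82×10⁻⁴ T.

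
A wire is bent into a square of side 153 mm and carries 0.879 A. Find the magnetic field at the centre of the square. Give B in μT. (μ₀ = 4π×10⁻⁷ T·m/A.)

B ≈ 6.50 μT

Each side is a finite straight segment at perpendicular distance d = a/(2 tan(π/4)) = 0.0765 m from the centre, with end-angles ±π/4.
One side contributes B₁ = (μ₀I/4πd)·2 sin(π/4) = 1.62×10⁻⁶ T.
All 4 sides add in the same direction: B = 4 × 1.62×10⁻⁶ = 6.50×10⁻⁶ T.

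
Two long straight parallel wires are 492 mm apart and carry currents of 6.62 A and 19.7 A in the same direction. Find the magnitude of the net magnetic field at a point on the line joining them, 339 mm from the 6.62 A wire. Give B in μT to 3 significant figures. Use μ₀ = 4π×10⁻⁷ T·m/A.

B ≈ 21.8 μT

Each long wire gives B = μ₀I/(2πd). Distances are d₁ = 0.339 m and d₂ = 0.153 m.
B₁ = 3.91×10⁻⁶ T, B₂ = 2.58×10⁻⁵ T.
Between parallel currents the two contributions point in opposite directions, so they subtract. B = |B₁ − B₂| = |3.91×10⁻⁶ − 2.58×10⁻⁵| = 2.18×10⁻⁵ T.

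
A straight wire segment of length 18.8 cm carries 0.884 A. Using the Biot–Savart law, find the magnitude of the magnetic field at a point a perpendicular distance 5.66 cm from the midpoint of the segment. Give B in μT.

B ≈ 2.68 μT

For a finite straight segment, B = (μ₀I/4πd)(sinθ₁ + sinθ₂), where θ₁, θ₂ are the angles from the perpendicular to each end.
The perpendicular from the point meets the wire at its midpoint, so each end is L/2 = 0.094 m away along the wire.
sinθ₁ = 0.094/√(0.094²+0.0566²) = 0.8567; sinθ₂ = 0.094/√(0.094²+0.0566²) = 0.8567.
B = (4π×10⁻⁷ × 0.884) / (4π × 0.0566) × (0.8567 + 0.8567) = 2.68×10⁻⁶ T.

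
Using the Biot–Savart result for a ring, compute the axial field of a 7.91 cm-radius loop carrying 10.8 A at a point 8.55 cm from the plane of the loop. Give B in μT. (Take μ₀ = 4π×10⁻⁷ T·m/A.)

B ≈ 26.9 μT

On the axis of a circular loop, B = μ₀IR² / [2(R²+z²)^(3/2)].
R² + z² = (0.0791)² + (0.0855)² = 0.01357 m², and (R²+z²)^(3/2) = 1.58×10⁻³ m³.
B = (4π×10⁻⁷ × 10.8 × 0.006257) / (2 × 1.58×10⁻³) = 2.69×10⁻⁵ T.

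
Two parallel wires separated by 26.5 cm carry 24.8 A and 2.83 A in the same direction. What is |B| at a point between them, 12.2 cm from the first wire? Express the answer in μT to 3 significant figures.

B ≈ 36.7 μT

Each long wire gives B = μ₀I/(2πd). Distances are d₁ = 0.122 m and d₂ = 0.143 m.
B₁ = 4.07×10⁻⁵ T, B₂ = 3.96×10⁻⁶ T.
Between parallel currents the two contributions point in opposite directions, so they subtract. B = |B₁ − B₂| = |4.07×10⁻⁵ − 3.96×10⁻⁶| = 3.67×10⁻⁵ T.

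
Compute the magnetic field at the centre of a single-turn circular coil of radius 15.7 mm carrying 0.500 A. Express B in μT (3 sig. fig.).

B ≈ 20.0 μT

At the centre of a circular loop the Biot–Savart law gives B = μ₀I/(2R).
B = (4π×10⁻⁷ × 0.500) / (2 × 0.0157) = 2.00×10⁻⁵ T.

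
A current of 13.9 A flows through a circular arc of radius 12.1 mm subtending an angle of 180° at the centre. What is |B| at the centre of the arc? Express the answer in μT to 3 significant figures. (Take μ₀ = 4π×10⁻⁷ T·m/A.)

B ≈ 361 μT

The Biot–Savart field of a circular arc at its centre is B = μ₀Iφ/(4πR), with φ = 3.142 rad.
B = (4π×10⁻⁷ × 13.9 × 3.142) / (4π × 0.0121) = 3.61×10⁻⁴ T.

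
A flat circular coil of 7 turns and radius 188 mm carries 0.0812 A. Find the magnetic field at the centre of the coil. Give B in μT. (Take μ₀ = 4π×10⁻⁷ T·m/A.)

For an N-turn flat coil, B = Nμ₀I/(2R) with R = 0.188 m.
B = 7 × 2.71×10⁻⁷ T = 1.90×10⁻⁶ T.

B ≈ 1.90 μT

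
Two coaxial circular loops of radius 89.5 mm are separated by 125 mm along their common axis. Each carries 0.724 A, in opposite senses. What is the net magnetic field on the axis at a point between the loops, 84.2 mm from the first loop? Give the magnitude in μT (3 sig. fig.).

Each loop contributes B = μ₀IR²/[2(R²+z²)^(3/2)] on the axis, with z measured from that loop.
Loop 1 (z = 0.0842 m): B₁ = 1.96×10⁻⁶ T. Loop 2 (z = 0.0408 m): B₂ = 3.83×10⁻⁶ T.
The fields oppose: B = |B₁ − B₂| = 1.87×10⁻⁶ T.

B ≈ 1.87 μT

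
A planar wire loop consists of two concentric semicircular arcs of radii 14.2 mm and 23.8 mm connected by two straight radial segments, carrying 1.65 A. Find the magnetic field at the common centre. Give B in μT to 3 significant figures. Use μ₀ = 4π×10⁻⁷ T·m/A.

B ≈ 14.7 μT

The radial connectors point toward the centre, so dl × r̂ = 0 and they contribute nothing.
Each semicircle gives μ₀I/(4R): inner arc 3.65×10⁻⁵ T, outer arc 2.18×10⁻⁵ T.
The two arcs carry current in opposite angular senses, so their fields oppose: B = |3.65×10⁻⁵ − 2.18×10⁻⁵| = 1.47×10⁻⁵ T.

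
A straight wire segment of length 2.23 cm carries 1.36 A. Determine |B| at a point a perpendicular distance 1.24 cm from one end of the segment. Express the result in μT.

For a finite straight segment, B = (μ₀I/4πd)(sinθ₁ + sinθ₂), where θ₁, θ₂ are the angles from the perpendicular to each end.
The perpendicular foot is at one end, so the two end-offsets along the wire are 0 and L = 0.0223 m.
sinθ₁ = 0/√(0²+0.0124²) = 0.0000; sinθ₂ = 0.0223/√(0.0223²+0.0124²) = 0.8740.
B = (4π×10⁻⁷ × 1.36) / (4π × 0.0124) × (0.0000 + 0.8740) = 9.59×10⁻⁶ T.

B ≈ 9.59 μT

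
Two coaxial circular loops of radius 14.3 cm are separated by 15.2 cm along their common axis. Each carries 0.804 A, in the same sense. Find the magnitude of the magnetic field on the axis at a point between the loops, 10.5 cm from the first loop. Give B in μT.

Each loop contributes B = μ₀IR²/[2(R²+z²)^(3/2)] on the axis, with z measured from that loop.
Loop 1 (z = 0.105 m): B₁ = 1.85×10⁻⁶ T. Loop 2 (z = 0.047 m): B₂ = 3.03×10⁻⁶ T.
The fields add: B = B₁ + B₂ = 4.88×10⁻⁶ T.

B ≈ 4.88 μT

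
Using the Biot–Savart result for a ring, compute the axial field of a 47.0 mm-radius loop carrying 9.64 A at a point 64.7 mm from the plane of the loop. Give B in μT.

B ≈ 26.2 μT

On the axis of a circular loop, B = μ₀IR² / [2(R²+z²)^(3/2)].
R² + z² = (0.047)² + (0.0647)² = 0.006395 m², and (R²+z²)^(3/2) = 5.11×10⁻⁴ m³.
B = (4π×10⁻⁷ × 9.64 × 0.002209) / (2 × 5.11×10⁻⁴) = 2.62×10⁻⁵ T.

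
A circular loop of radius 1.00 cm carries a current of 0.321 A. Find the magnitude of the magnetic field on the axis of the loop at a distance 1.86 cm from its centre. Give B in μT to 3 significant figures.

On the axis of a circular loop, B = μ₀IR² / [2(R²+z²)^(3/2)].
R² + z² = (0.01)² + (0.0186)² = 0.000446 m², and (R²+z²)^(3/2) = 9.42×10⁻⁶ m³.
B = (4π×10⁻⁷ × 0.321 × 0.0001) / (2 × 9.42×10⁻⁶) = 2.14×10⁻⁶ T.

B ≈ 2.14 μT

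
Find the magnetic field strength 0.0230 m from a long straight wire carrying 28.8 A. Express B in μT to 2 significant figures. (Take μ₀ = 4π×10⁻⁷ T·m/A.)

B ≈ 250 μT

For an infinitely long straight wire, B = μ₀I/(2πd).
B = (4π×10⁻⁷ × 28.8) / (2π × 0.023) = 2.50×10⁻⁴ T.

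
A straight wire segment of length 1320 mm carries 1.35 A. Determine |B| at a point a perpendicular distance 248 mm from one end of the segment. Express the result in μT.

For a finite straight segment, B = (μ₀I/4πd)(sinθ₁ + sinθ₂), where θ₁, θ₂ are the angles from the perpendicular to each end.
The perpendicular foot is at one end, so the two end-offsets along the wire are 0 and L = 1.32 m.
sinθ₁ = 0/√(0²+0.248²) = 0.0000; sinθ₂ = 1.32/√(1.32²+0.248²) = 0.9828.
B = (4π×10⁻⁷ × 1.35) / (4π × 0.248) × (0.0000 + 0.9828) = 5.35×10⁻⁷ T.

B ≈ 0.535 μT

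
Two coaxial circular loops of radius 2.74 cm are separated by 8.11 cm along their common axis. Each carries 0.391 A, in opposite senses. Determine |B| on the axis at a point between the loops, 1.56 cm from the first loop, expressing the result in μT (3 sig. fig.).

B ≈ 5.37 μT

Each loop contributes B = μ₀IR²/[2(R²+z²)^(3/2)] on the axis, with z measured from that loop.
Loop 1 (z = 0.0156 m): B₁ = 5.88×10⁻⁶ T. Loop 2 (z = 0.0655 m): B₂ = 5.15×10⁻⁷ T.
The fields oppose: B = |B₁ − B₂| = 5.37×10⁻⁶ T.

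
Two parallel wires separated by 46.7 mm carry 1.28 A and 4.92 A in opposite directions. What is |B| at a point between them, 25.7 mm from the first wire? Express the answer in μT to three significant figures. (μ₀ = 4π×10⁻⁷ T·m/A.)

Each long wire gives B = μ₀I/(2πd). Distances are d₁ = 0.0257 m and d₂ = 0.021 m.
B₁ = 9.96×10⁻⁶ T, B₂ = 4.69×10⁻⁵ T.
Between antiparallel currents both contributions point the same way, so they add. B = B₁ + B₂ = 9.96×10⁻⁶ + 4.69×10⁻⁵ = 5.68×10⁻⁵ T.

B ≈ 56.8 μT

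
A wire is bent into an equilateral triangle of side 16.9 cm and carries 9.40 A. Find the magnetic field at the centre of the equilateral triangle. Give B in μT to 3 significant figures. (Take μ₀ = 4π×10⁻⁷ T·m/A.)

Each side is a finite straight segment at perpendicular distance d = a/(2 tan(π/3)) = 0.04879 m from the centre, with end-angles ±π/3.
One side contributes B₁ = (μ₀I/4πd)·2 sin(π/3) = 3.34×10⁻⁵ T.
All 3 sides add in the same direction: B = 3 × 3.34×10⁻⁵ = 1.00×10⁻⁴ T.

B ≈ 100 μT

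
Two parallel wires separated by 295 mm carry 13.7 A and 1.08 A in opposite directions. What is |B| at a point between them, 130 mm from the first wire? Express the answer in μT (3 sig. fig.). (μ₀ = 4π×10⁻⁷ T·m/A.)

B ≈ 22.4 μT

Each long wire gives B = μ₀I/(2πd). Distances are d₁ = 0.13 m and d₂ = 0.165 m.
B₁ = 2.11×10⁻⁵ T, B₂ = 1.31×10⁻⁶ T.
Between antiparallel currents both contributions point the same way, so they add. B = B₁ + B₂ = 2.11×10⁻⁵ + 1.31×10⁻⁶ = 2.24×10⁻⁵ T.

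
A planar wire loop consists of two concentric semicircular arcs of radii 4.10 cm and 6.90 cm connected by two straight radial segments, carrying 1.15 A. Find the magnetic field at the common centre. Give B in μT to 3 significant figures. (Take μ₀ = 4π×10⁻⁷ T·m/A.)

The radial connectors point toward the centre, so dl × r̂ = 0 and they contribute nothing.
Each semicircle gives μ₀I/(4R): inner arc 8.81×10⁻⁶ T, outer arc 5.24×10⁻⁶ T.
The two arcs carry current in opposite angular senses, so their fields oppose: B = |8.81×10⁻⁶ − 5.24×10⁻⁶| = 3.58×10⁻⁶ T.

B ≈ 3.58 μT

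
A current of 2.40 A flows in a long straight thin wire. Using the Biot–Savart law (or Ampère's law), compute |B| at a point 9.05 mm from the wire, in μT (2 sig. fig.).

B ≈ 53 μT

For an infinitely long straight wire, B = μ₀I/(2πd).
B = (4π×10⁻⁷ × 2.40) / (2π × 0.00905) = 5.30×10⁻⁵ T.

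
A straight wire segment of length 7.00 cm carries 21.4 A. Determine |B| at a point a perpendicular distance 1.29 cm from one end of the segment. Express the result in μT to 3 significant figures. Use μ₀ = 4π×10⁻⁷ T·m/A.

For a finite straight segment, B = (μ₀I/4πd)(sinθ₁ + sinθ₂), where θ₁, θ₂ are the angles from the perpendicular to each end.
The perpendicular foot is at one end, so the two end-offsets along the wire are 0 and L = 0.07 m.
sinθ₁ = 0/√(0²+0.0129²) = 0.0000; sinθ₂ = 0.07/√(0.07²+0.0129²) = 0.9834.
B = (4π×10⁻⁷ × 21.4) / (4π × 0.0129) × (0.0000 + 0.9834) = 1.63×10⁻⁴ T.

B ≈ 163 μT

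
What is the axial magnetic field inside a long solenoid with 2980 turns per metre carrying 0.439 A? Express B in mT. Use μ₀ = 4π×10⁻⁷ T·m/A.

B ≈ 1.64 mT

Inside a long solenoid, B = μ₀nI with n = 2980 turns/m.
B = 4π×10⁻⁷ × 2980 × 0.439 = 1.64×10⁻³ T.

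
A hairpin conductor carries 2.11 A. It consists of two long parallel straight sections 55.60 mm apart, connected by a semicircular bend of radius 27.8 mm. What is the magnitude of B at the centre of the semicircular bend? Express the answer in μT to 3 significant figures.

The semicircular arc contributes B_arc = μ₀I·π/(4πR) = μ₀I/(4R) = 2.38×10⁻⁵ T.
Each semi-infinite lead is at perpendicular distance R = 0.0278 m from the centre, with the perpendicular foot at its near end, so it contributes μ₀I/(4πR); both point the same way, together 1.52×10⁻⁵ T.
Arc and leads all point the same direction: B = 2.38×10⁻⁵ + 1.52×10⁻⁵ = 3.90×10⁻⁵ T.

B ≈ 39.0 μT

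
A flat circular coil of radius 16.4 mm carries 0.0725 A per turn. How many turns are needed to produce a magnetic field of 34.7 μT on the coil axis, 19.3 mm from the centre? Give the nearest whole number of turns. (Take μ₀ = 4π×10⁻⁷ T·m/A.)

N = 46

For an N-turn coil, B = Nμ₀IR²/[2(R²+z²)^(3/2)]. A single turn gives B₁ = 7.54×10⁻⁷ T with R = 0.0164 m, z = 0.0193 m.
N = B/B₁ = 3.47×10⁻⁵ / 7.54×10⁻⁷ = 46.01.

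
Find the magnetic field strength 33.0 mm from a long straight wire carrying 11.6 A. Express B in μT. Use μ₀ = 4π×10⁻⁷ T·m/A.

For an infinitely long straight wire, B = μ₀I/(2πd).
B = (4π×10⁻⁷ × 11.6) / (2π × 0.033) = 7.03×10⁻⁵ T.

B ≈ 70.3 μT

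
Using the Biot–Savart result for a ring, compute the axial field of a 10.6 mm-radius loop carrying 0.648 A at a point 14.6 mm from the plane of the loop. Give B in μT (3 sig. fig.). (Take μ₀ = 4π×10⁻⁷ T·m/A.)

On the axis of a circular loop, B = μ₀IR² / [2(R²+z²)^(3/2)].
R² + z² = (0.0106)² + (0.0146)² = 0.0003255 m², and (R²+z²)^(3/2) = 5.87×10⁻⁶ m³.
B = (4π×10⁻⁷ × 0.648 × 0.0001124) / (2 × 5.87×10⁻⁶) = 7.79×10⁻⁶ T.

B ≈ 7.79 μT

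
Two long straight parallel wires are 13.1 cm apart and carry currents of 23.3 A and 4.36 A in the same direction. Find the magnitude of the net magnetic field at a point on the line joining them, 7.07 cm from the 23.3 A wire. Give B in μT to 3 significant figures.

Each long wire gives B = μ₀I/(2πd). Distances are d₁ = 0.0707 m and d₂ = 0.0603 m.
B₁ = 6.59×10⁻⁵ T, B₂ = 1.45×10⁻⁵ T.
Between parallel currents the two contributions point in opposite directions, so they subtract. B = |B₁ − B₂| = |6.59×10⁻⁵ − 1.45×10⁻⁵| = 5.15×10⁻⁵ T.

B ≈ 51.5 μT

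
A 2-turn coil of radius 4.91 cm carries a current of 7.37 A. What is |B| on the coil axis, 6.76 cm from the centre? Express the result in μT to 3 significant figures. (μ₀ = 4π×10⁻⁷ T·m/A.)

For an N-turn flat coil, B = Nμ₀IR²/[2(R²+z²)^(3/2)] with R = 0.0491 m, z = 0.0676 m.
B = 2 × 1.91×10⁻⁵ T = 3.83×10⁻⁵ T.

B ≈ 38.3 μT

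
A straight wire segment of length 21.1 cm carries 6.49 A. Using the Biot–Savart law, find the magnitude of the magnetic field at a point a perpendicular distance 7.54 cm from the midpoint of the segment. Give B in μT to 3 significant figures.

B ≈ 14.0 μT

For a finite straight segment, B = (μ₀I/4πd)(sinθ₁ + sinθ₂), where θ₁, θ₂ are the angles from the perpendicular to each end.
The perpendicular from the point meets the wire at its midpoint, so each end is L/2 = 0.1055 m away along the wire.
sinθ₁ = 0.1055/√(0.1055²+0.0754²) = 0.8136; sinθ₂ = 0.1055/√(0.1055²+0.0754²) = 0.8136.
B = (4π×10⁻⁷ × 6.49) / (4π × 0.0754) × (0.8136 + 0.8136) = 1.40×10⁻⁵ T.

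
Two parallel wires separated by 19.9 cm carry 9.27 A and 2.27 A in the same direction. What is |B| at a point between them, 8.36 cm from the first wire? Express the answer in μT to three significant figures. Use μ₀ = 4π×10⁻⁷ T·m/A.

B ≈ 18.2 μT

Each long wire gives B = μ₀I/(2πd). Distances are d₁ = 0.0836 m and d₂ = 0.1154 m.
B₁ = 2.22×10⁻⁵ T, B₂ = 3.93×10⁻⁶ T.
Between parallel currents the two contributions point in opposite directions, so they subtract. B = |B₁ − B₂| = |2.22×10⁻⁵ − 3.93×10⁻⁶| = 1.82×10⁻⁵ T.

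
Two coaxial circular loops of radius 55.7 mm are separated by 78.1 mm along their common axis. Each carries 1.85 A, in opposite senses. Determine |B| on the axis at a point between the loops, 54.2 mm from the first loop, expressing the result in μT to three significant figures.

B ≈ 8.51 μT

Each loop contributes B = μ₀IR²/[2(R²+z²)^(3/2)] on the axis, with z measured from that loop.
Loop 1 (z = 0.0542 m): B₁ = 7.68×10⁻⁶ T. Loop 2 (z = 0.0239 m): B₂ = 1.62×10⁻⁵ T.
The fields oppose: B = |B₁ − B₂| = 8.51×10⁻⁶ T.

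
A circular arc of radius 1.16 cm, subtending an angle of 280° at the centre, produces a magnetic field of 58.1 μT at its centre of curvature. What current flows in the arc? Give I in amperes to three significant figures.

For a circular arc, B = μ₀Iφ/(4πR) with φ in radians; here φ = 4.887 rad.
So I = 4πRB/(μ₀φ) = 4π × 0.0116 × 5.81×10⁻⁵ / (4π×10⁻⁷ × 4.887) = 1.38 A.

I ≈ 1.38 A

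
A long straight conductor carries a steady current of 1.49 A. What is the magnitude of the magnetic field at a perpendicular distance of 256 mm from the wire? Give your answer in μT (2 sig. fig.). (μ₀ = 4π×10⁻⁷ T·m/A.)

For an infinitely long straight wire, B = μ₀I/(2πd).
B = (4π×10⁻⁷ × 1.49) / (2π × 0.256) = 1.16×10⁻⁶ T.

B ≈ 1.2 μT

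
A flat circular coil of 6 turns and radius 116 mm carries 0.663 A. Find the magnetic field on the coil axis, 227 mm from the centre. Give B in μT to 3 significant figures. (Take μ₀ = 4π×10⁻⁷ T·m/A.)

B ≈ 2.03 μT

For an N-turn flat coil, B = Nμ₀IR²/[2(R²+z²)^(3/2)] with R = 0.116 m, z = 0.227 m.
B = 6 × 3.38×10⁻⁷ T = 2.03×10⁻⁶ T.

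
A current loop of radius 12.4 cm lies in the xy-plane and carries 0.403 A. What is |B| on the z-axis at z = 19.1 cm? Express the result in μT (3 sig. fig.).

B ≈ 0.330 μT

On the axis of a circular loop, B = μ₀IR² / [2(R²+z²)^(3/2)].
R² + z² = (0.124)² + (0.191)² = 0.05186 m², and (R²+z²)^(3/2) = 1.18×10⁻² m³.
B = (4π×10⁻⁷ × 0.403 × 0.01538) / (2 × 1.18×10⁻²) = 3.30×10⁻⁷ T.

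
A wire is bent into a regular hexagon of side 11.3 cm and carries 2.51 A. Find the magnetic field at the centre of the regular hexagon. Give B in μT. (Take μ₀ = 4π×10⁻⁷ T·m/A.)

Each side is a finite straight segment at perpendicular distance d = a/(2 tan(π/6)) = 0.09786 m from the centre, with end-angles ±π/6.
One side contributes B₁ = (μ₀I/4πd)·2 sin(π/6) = 2.56×10⁻⁶ T.
All 6 sides add in the same direction: B = 6 × 2.56×10⁻⁶ = 1.54×10⁻⁵ T.

B ≈ 15.4 μT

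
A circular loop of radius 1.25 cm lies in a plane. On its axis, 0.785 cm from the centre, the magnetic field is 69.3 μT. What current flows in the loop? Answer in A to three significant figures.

I ≈ 2.27 A

On the axis of a loop, B = μ₀IR²/[2(R²+z²)^(3/2)], so I = 2B(R²+z²)^(3/2)/(μ₀R²).
R² + z² = 0.0001563 + 6.162×10⁻⁵ = 0.0002179 m²; raised to 3/2 gives 3.22×10⁻⁶ m³.
I = 2 × 6.93×10⁻⁵ × 3.22×10⁻⁶ / (1.26×10⁻⁶ × 0.0001563) = 2.27 A.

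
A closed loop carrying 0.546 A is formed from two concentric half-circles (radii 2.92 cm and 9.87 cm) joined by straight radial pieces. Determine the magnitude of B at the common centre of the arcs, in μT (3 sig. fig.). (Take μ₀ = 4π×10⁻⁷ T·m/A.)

The radial connectors point toward the centre, so dl × r̂ = 0 and they contribute nothing.
Each semicircle gives μ₀I/(4R): inner arc 5.87×10⁻⁶ T, outer arc 1.74×10⁻⁶ T.
The two arcs carry current in opposite angular senses, so their fields oppose: B = |5.87×10⁻⁶ − 1.74×10⁻⁶| = 4.14×10⁻⁶ T.

B ≈ 4.14 μT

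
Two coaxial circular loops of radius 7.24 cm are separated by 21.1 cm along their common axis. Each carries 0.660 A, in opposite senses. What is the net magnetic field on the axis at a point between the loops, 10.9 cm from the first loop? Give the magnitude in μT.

Each loop contributes B = μ₀IR²/[2(R²+z²)^(3/2)] on the axis, with z measured from that loop.
Loop 1 (z = 0.109 m): B₁ = 9.70×10⁻⁷ T. Loop 2 (z = 0.102 m): B₂ = 1.11×10⁻⁶ T.
The fields oppose: B = |B₁ − B₂| = 1.41×10⁻⁷ T.

B ≈ 0.141 μT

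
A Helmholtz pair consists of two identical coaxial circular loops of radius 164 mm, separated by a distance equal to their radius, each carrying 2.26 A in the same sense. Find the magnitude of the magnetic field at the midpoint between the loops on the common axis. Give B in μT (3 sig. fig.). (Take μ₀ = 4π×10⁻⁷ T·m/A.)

B ≈ 12.4 μT

Each loop contributes B = μ₀IR²/[2(R²+z²)^(3/2)] on the axis, with z measured from that loop.
Loop 1 (z = 0.082 m): B₁ = 6.20×10⁻⁶ T. Loop 2 (z = 0.082 m): B₂ = 6.20×10⁻⁶ T.
The fields add: B = B₁ + B₂ = 1.24×10⁻⁵ T.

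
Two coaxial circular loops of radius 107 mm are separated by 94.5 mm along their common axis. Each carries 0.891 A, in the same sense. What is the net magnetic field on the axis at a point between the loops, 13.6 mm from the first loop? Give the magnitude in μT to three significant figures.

Each loop contributes B = μ₀IR²/[2(R²+z²)^(3/2)] on the axis, with z measured from that loop.
Loop 1 (z = 0.0136 m): B₁ = 5.11×10⁻⁶ T. Loop 2 (z = 0.0809 m): B₂ = 2.66×10⁻⁶ T.
The fields add: B = B₁ + B₂ = 7.76×10⁻⁶ T.

B ≈ 7.76 μT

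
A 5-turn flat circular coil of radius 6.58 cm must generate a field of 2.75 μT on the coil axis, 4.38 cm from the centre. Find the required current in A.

For an N-turn coil, B = Nμ₀IR²/[2(R²+z²)^(3/2)] with R = 0.0658 m, z = 0.0438 m, so I = 2B(R²+z²)^(3/2)/(Nμ₀R²) = 2 × 2.75×10⁻⁶ × 4.94×10⁻⁴ / (5 × 4π×10⁻⁷ × 0.00433) = 9.99×10⁻² A.

I ≈ 0.0999 A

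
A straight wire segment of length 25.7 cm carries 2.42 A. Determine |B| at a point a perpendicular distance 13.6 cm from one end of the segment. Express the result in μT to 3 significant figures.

For a finite straight segment, B = (μ₀I/4πd)(sinθ₁ + sinθ₂), where θ₁, θ₂ are the angles from the perpendicular to each end.
The perpendicular foot is at one end, so the two end-offsets along the wire are 0 and L = 0.257 m.
sinθ₁ = 0/√(0²+0.136²) = 0.0000; sinθ₂ = 0.257/√(0.257²+0.136²) = 0.8839.
B = (4π×10⁻⁷ × 2.42) / (4π × 0.136) × (0.0000 + 0.8839) = 1.57×10⁻⁶ T.

B ≈ 1.57 μT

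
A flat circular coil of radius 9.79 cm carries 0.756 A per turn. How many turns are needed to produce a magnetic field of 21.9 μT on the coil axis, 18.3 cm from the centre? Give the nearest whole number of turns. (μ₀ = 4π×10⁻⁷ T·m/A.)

N = 43

For an N-turn coil, B = Nμ₀IR²/[2(R²+z²)^(3/2)]. A single turn gives B₁ = 5.09×10⁻⁷ T with R = 0.0979 m, z = 0.183 m.
N = B/B₁ = 2.19×10⁻⁵ / 5.09×10⁻⁷ = 43.00.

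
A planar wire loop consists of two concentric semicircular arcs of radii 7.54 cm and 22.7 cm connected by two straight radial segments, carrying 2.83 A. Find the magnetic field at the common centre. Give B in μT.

The radial connectors point toward the centre, so dl × r̂ = 0 and they contribute nothing.
Each semicircle gives μ₀I/(4R): inner arc 1.18×10⁻⁵ T, outer arc 3.92×10⁻⁶ T.
The two arcs carry current in opposite angular senses, so their fields oppose: B = |1.18×10⁻⁵ − 3.92×10⁻⁶| = 7.87×10⁻⁶ T.

B ≈ 7.87 μT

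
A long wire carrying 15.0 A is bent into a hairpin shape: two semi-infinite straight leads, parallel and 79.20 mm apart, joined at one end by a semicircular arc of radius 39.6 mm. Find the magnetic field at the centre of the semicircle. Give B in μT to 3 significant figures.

The semicircular arc contributes B_arc = μ₀I·π/(4πR) = μ₀I/(4R) = 1.19×10⁻⁴ T.
Each semi-infinite lead is at perpendicular distance R = 0.0396 m from the centre, with the perpendicular foot at its near end, so it contributes μ₀I/(4πR); both point the same way, together 7.58×10⁻⁵ T.
Arc and leads all point the same direction: B = 1.19×10⁻⁴ + 7.58×10⁻⁵ = 1.95×10⁻⁴ T.

B ≈ 195 μT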